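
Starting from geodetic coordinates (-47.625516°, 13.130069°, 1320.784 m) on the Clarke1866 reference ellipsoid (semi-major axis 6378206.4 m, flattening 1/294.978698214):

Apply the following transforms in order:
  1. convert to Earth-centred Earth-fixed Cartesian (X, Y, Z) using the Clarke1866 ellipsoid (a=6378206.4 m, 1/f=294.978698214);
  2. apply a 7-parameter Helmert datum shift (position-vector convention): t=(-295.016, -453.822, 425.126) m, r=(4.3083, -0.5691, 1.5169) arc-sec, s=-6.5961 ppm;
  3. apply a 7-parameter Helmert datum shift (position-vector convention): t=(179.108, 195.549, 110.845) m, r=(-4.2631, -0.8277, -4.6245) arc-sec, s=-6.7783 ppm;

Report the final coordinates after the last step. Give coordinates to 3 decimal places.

X=4194854.531 m, Y=978189.964 m, Z=-4689058.585 m

start: φ=-47.625516°, λ=13.130069°, h=1320.784 m
→ ECEF (a=6378206.400, f=1/294.978698214): X=4194980.0516, Y=978523.4788, Z=-4689685.9019
→ Helmert 7p (PV): X=4194663.1081, Y=978192.0065, Z=-4689197.8295
→ Helmert 7p (PV): X=4194854.5312, Y=978189.9643, Z=-4689058.5847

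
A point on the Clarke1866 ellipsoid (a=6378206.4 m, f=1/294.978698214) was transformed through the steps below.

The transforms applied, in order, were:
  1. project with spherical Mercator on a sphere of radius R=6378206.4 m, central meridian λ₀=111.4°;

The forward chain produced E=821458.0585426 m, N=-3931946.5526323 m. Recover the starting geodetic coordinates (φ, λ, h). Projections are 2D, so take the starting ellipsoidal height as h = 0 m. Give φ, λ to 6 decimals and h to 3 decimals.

φ=-33.275308°, λ=118.779203°, h=0.000 m

start: E=821458.0585, N=-3931946.5526 m
→ merc⁻¹: φ=-33.27530800°, λ=118.77920300°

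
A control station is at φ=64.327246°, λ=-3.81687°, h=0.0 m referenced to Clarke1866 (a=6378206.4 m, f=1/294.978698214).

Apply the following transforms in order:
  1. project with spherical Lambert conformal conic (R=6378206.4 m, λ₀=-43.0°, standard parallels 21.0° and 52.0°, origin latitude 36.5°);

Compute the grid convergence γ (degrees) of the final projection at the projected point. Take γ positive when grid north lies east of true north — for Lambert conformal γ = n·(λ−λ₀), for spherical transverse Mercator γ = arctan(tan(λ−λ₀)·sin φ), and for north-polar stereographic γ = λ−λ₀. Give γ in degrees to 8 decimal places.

23.60285928

start: φ=64.327246°, λ=-3.816870°, h=0.000 m
→ into lcc (λ₀=-43.0°): φ=64.32724600°, λ−λ₀=39.18313000°
convergence γ = 23.60285928°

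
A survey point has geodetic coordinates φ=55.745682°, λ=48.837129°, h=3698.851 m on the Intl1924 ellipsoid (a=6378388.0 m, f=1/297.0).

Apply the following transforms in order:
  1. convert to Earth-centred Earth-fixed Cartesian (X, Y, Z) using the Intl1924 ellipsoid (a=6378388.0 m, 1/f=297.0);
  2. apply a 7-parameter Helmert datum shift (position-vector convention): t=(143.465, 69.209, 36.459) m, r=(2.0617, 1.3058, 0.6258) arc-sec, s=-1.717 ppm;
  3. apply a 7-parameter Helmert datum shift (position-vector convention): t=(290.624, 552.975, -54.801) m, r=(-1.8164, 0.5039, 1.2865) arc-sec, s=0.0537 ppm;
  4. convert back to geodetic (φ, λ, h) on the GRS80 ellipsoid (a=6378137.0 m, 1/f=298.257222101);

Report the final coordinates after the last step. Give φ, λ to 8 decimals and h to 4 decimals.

start: φ=55.745682°, λ=48.837129°, h=3698.851 m
→ ECEF (a=6378388.000, f=1/297.0): X=2369882.0152, Y=2710636.6544, Z=5251721.5724
→ Helmert 7p (PV): X=2370046.4341, Y=2710655.9064, Z=5251761.1051
→ Helmert 7p (PV): X=2370333.1086, Y=2711270.0571, Z=5251676.9257
→ geod (Bowring, a=6378137.000): φ=55.73895201°, λ=48.83835890°, h=4286.1639 m

φ=55.73895201°, λ=48.83835890°, h=4286.1639 m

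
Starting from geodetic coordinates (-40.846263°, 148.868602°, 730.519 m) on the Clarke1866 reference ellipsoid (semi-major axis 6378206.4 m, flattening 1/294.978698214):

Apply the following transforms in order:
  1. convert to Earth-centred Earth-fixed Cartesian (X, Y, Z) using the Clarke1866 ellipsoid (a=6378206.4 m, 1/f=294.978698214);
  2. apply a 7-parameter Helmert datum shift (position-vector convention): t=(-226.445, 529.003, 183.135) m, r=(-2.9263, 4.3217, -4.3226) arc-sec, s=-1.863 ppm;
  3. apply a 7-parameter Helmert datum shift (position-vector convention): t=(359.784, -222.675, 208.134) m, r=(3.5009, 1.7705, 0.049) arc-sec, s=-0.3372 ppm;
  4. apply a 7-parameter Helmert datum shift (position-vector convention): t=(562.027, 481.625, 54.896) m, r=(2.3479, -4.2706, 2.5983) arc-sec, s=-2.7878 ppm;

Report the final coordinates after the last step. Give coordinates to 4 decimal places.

start: φ=-40.846263°, λ=148.868602°, h=730.519 m
→ ECEF (a=6378206.400, f=1/294.978698214): X=-4136505.1113, Y=2498392.1165, Z=-4149801.8756
→ Helmert 7p (PV): X=-4136758.4397, Y=2498944.2782, Z=-4149559.7857
→ Helmert 7p (PV): X=-4136433.4727, Y=2498790.2076, Z=-4149272.3299
→ Helmert 7p (PV): X=-4135805.4829, Y=2499259.9911, Z=-4149263.0655

X=-4135805.4829 m, Y=2499259.9911 m, Z=-4149263.0655 m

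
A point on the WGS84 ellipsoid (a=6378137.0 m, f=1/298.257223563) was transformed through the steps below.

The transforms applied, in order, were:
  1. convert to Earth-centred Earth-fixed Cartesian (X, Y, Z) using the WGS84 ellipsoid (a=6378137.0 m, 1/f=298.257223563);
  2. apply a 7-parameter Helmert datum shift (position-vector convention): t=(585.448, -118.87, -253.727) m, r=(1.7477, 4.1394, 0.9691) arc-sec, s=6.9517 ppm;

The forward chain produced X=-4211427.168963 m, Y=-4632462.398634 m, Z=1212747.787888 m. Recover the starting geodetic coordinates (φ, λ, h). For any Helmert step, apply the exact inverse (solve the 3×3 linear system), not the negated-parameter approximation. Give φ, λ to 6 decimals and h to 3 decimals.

start: X=-4211427.1690, Y=-4632462.3986, Z=1212747.7879 m
→ Helmert⁻¹: X=-4212029.4424, Y=-4632281.2593, Z=1212947.8037
→ geod (Bowring, a=6378137.000): φ=11.03633800°, λ=-132.27954400°, h=-19.7600 m

φ=11.036338°, λ=-132.279544°, h=-19.760 m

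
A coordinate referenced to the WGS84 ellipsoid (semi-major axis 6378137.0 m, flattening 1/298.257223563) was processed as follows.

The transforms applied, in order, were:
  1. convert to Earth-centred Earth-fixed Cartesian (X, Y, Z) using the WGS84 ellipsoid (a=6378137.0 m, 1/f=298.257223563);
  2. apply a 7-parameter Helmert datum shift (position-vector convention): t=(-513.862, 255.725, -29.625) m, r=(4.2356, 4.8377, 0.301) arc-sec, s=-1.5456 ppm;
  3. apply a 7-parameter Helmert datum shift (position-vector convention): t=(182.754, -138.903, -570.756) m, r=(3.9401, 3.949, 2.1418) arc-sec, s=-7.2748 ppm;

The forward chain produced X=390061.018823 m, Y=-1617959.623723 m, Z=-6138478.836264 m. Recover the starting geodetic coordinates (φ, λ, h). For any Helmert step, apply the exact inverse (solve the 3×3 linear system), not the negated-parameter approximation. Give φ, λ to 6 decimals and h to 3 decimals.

start: X=390061.0188, Y=-1617959.6237, Z=-6138478.8363 m
→ Helmert⁻¹: X=389981.8129, Y=-1617953.7869, Z=-6137914.3599
→ Helmert⁻¹: X=390637.8730, Y=-1618338.6225, Z=-6137851.8275
→ geod (Bowring, a=6378137.000): φ=-74.92127100°, λ=-76.42941800°, h=1415.0900 m

φ=-74.921271°, λ=-76.429418°, h=1415.090 m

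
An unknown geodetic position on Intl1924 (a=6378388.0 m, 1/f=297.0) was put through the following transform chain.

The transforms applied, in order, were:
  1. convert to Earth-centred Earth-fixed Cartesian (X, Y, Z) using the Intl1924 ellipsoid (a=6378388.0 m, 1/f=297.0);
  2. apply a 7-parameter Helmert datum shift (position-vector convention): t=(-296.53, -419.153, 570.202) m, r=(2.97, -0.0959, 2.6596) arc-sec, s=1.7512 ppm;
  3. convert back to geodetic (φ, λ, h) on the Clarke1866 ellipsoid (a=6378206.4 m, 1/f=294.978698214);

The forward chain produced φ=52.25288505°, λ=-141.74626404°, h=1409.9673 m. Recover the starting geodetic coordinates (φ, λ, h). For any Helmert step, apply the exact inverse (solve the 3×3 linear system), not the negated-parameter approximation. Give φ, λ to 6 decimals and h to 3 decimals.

start: φ=52.252885°, λ=-141.746264°, h=1409.967 m
→ ECEF (a=6378206.400, f=1/294.978698214): X=-3073372.8976, Y=-2423176.7902, Z=5020989.2907
→ Helmert⁻¹: X=-3073099.8897, Y=-2422641.4804, Z=5020446.6093
→ geod (Bowring, a=6378388.000): φ=52.25250200°, λ=-141.74994400°, h=373.6140 m

φ=52.252502°, λ=-141.749944°, h=373.614 m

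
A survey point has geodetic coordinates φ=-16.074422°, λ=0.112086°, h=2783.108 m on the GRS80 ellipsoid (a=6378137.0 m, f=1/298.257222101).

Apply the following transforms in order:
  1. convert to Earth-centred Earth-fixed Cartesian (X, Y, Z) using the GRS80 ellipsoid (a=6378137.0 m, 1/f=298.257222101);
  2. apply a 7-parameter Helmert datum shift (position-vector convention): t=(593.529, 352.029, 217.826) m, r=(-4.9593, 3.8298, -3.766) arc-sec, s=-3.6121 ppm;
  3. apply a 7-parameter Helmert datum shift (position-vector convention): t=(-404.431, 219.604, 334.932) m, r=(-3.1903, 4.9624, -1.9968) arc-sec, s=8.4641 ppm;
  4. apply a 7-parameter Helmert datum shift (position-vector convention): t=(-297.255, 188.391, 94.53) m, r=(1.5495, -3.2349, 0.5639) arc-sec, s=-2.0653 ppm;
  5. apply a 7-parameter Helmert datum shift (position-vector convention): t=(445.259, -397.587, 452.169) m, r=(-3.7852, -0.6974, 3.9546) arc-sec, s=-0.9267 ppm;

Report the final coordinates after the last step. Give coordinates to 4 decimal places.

start: φ=-16.074422°, λ=0.112086°, h=2783.108 m
→ ECEF (a=6378137.000, f=1/298.257222101): X=6133005.9664, Y=11997.8293, Z=-1755413.5715
→ Helmert 7p (PV): X=6133544.9681, Y=12195.6326, Z=-1755303.5668
→ Helmert 7p (PV): X=6133150.3400, Y=12328.8124, Z=-1755131.2450
→ Helmert 7p (PV): X=6132867.9106, Y=12547.1299, Z=-1754936.8101
→ Helmert 7p (PV): X=6133313.1793, Y=12234.9081, Z=-1754462.5092

X=6133313.1793 m, Y=12234.9081 m, Z=-1754462.5092 m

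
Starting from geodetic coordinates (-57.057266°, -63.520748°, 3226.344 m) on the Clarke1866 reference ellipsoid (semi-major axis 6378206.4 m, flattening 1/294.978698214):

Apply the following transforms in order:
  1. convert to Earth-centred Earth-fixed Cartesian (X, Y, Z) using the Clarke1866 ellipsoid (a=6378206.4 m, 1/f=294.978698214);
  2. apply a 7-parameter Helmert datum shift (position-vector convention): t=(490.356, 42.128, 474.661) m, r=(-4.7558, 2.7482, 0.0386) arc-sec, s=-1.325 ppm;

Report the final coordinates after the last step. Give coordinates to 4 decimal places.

X=1551399.9491 m, Y=-3113688.3048 m, Z=-5331344.9375 m

start: φ=-57.057266°, λ=-63.520748°, h=3226.344 m
→ ECEF (a=6378206.400, f=1/294.978698214): X=1550982.1054, Y=-3113611.9129, Z=-5331877.7883
→ Helmert 7p (PV): X=1551399.9491, Y=-3113688.3048, Z=-5331344.9375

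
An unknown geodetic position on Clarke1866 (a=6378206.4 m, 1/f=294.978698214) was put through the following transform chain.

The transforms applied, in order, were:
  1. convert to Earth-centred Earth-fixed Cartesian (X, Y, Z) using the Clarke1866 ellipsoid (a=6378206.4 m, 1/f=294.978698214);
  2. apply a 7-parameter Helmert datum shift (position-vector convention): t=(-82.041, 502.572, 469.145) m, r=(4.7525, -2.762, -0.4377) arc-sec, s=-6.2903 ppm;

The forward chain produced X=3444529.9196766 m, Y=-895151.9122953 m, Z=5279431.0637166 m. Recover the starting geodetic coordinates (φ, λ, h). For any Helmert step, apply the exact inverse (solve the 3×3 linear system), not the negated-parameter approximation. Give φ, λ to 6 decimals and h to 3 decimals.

φ=56.191233°, λ=-14.572776°, h=3431.779 m

start: X=3444529.9197, Y=-895151.9123, Z=5279431.0637 m
→ Helmert⁻¹: X=3444706.2171, Y=-895531.1770, Z=5278969.6324
→ geod (Bowring, a=6378206.400): φ=56.19123300°, λ=-14.57277600°, h=3431.7790 m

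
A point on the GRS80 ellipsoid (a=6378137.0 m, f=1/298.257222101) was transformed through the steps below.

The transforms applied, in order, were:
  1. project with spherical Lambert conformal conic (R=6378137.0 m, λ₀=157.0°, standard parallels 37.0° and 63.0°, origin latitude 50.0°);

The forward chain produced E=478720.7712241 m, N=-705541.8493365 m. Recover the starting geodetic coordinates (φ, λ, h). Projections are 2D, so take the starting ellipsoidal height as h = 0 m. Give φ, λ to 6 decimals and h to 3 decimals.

φ=43.333160°, λ=163.029115°, h=0.000 m

start: E=478720.7712, N=-705541.8493 m
→ lcc⁻¹: φ=43.33316000°, λ=163.02911500°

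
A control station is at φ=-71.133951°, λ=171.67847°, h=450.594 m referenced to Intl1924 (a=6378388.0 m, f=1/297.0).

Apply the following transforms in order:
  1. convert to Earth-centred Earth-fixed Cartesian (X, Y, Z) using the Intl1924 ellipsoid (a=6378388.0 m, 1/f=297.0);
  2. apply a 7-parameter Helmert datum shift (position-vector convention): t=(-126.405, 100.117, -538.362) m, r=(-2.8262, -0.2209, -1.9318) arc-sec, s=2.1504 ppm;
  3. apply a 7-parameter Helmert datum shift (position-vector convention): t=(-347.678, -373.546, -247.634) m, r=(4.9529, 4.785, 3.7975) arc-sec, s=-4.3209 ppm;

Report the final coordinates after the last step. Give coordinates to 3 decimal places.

start: φ=-71.133951°, λ=171.678470°, h=450.594 m
→ ECEF (a=6378388.000, f=1/297.0): X=-2047094.3313, Y=299424.4157, Z=-6013699.4411
→ Helmert 7p (PV): X=-2047215.8937, Y=299461.9502, Z=-6014257.0300
→ Helmert 7p (PV): X=-2047699.7593, Y=299193.8353, Z=-6014423.9944

X=-2047699.759 m, Y=299193.835 m, Z=-6014423.994 m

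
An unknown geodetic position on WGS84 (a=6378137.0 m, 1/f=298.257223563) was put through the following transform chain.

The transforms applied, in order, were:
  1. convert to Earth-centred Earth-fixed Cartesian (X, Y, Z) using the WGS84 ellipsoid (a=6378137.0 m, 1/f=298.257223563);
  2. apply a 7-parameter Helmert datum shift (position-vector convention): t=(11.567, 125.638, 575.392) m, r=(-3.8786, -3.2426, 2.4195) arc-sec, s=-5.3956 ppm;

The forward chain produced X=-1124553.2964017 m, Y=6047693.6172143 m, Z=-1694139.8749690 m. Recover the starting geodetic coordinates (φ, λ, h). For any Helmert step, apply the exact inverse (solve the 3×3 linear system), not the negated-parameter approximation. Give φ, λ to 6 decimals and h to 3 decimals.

start: X=-1124553.2964, Y=6047693.6172, Z=-1694139.8750 m
→ Helmert⁻¹: X=-1124526.6318, Y=6047645.6655, Z=-1694593.0130
→ geod (Bowring, a=6378137.000): φ=-15.50085100°, λ=100.53353600°, h=3834.9100 m

φ=-15.500851°, λ=100.533536°, h=3834.910 m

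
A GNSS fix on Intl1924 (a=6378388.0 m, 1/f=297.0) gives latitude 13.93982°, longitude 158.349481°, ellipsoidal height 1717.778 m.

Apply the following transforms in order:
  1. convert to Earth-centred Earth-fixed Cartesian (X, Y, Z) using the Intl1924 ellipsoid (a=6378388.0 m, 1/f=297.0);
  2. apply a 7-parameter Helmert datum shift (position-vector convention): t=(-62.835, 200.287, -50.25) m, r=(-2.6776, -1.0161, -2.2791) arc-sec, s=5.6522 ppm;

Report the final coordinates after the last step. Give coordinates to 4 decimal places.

start: φ=13.939820°, λ=158.349481°, h=1717.778 m
→ ECEF (a=6378388.000, f=1/297.0): X=-5756479.2010, Y=2285024.6680, Z=1526952.1735
→ Helmert 7p (PV): X=-5756556.8466, Y=2285321.2984, Z=1526852.5336

X=-5756556.8466 m, Y=2285321.2984 m, Z=1526852.5336 m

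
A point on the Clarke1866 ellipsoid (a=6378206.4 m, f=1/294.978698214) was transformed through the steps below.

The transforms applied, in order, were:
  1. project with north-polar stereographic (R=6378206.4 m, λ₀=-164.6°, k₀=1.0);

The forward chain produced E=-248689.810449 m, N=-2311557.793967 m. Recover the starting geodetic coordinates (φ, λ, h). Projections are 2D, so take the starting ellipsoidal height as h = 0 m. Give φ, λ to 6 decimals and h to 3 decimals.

φ=69.342057°, λ=-170.740569°, h=0.000 m

start: E=-248689.8104, N=-2311557.7940 m
→ stereo⁻¹: φ=69.34205700°, λ=-170.74056900°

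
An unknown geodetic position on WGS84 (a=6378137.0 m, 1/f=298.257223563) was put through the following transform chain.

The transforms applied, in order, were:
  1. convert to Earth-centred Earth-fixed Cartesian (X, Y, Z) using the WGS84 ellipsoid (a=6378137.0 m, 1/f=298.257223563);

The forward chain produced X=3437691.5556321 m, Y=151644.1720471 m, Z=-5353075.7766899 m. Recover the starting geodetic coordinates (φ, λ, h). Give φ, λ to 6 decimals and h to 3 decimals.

start: X=3437691.5556, Y=151644.1720, Z=-5353075.7767 m
→ geod (Bowring, a=6378137.000): φ=-57.44129300°, λ=2.52580600°, h=674.9600 m

φ=-57.441293°, λ=2.525806°, h=674.960 m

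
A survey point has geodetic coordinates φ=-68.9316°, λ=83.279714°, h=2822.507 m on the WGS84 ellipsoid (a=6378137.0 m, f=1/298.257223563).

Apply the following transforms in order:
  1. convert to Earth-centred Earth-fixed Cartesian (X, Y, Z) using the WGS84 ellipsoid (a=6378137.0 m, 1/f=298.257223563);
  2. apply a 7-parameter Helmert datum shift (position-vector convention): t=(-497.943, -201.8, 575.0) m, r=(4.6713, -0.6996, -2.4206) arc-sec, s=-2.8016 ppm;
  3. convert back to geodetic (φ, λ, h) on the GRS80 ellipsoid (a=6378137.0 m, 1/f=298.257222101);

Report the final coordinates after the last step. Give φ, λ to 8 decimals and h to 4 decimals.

start: φ=-68.931600°, λ=83.279714°, h=2822.507 m
→ ECEF (a=6378137.000, f=1/298.257223563): X=269216.2252, Y=2284747.0725, Z=-5931868.1746
→ Helmert 7p (PV): X=268764.4597, Y=2284670.0514, Z=-5931223.9000
→ geod (Bowring, a=6378137.000): φ=-68.93060585°, λ=83.29066415°, h=2174.8150 m

φ=-68.93060585°, λ=83.29066415°, h=2174.8150 m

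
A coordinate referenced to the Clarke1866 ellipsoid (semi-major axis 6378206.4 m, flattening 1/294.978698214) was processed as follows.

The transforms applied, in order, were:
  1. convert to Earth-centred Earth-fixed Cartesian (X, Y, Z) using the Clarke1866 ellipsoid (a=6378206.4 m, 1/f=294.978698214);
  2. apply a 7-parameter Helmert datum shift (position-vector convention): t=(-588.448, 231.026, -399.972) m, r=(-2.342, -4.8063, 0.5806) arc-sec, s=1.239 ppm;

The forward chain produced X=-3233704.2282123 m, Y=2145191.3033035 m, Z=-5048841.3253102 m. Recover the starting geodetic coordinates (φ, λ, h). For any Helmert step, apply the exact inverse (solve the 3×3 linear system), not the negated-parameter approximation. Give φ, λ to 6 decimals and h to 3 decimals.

φ=-52.642546°, λ=146.438429°, h=2558.547 m

start: X=-3233704.2282, Y=2145191.3033, Z=-5048841.3253 m
→ Helmert⁻¹: X=-3233223.3708, Y=2145024.0412, Z=-5048335.4037
→ geod (Bowring, a=6378206.400): φ=-52.64254600°, λ=146.43842900°, h=2558.5470 m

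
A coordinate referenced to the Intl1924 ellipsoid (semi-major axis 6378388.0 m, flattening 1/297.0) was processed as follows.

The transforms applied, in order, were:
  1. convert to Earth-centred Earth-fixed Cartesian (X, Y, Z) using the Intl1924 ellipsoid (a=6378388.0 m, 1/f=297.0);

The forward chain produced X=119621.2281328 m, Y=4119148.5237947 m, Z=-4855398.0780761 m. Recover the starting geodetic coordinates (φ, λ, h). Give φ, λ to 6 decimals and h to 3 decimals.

start: X=119621.2281, Y=4119148.5238, Z=-4855398.0781 m
→ geod (Bowring, a=6378388.000): φ=-49.86847600°, λ=88.33658200°, h=2527.2640 m

φ=-49.868476°, λ=88.336582°, h=2527.264 m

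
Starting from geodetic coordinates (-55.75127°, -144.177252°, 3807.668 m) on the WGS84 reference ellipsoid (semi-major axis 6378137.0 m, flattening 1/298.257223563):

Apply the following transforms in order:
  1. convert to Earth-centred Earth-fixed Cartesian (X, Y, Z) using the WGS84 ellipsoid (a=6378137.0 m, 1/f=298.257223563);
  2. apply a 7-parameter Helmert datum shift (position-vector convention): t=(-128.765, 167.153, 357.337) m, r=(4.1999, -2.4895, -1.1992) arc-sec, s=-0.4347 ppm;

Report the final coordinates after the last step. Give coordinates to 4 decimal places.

X=-2918997.3407 m, Y=-2106662.4372 m, Z=-5251772.3855 m

start: φ=-55.751270°, λ=-144.177252°, h=3807.668 m
→ ECEF (a=6378137.000, f=1/298.257223563): X=-2918920.9842, Y=-2106954.4170, Z=-5252053.8747
→ Helmert 7p (PV): X=-2918997.3407, Y=-2106662.4372, Z=-5251772.3855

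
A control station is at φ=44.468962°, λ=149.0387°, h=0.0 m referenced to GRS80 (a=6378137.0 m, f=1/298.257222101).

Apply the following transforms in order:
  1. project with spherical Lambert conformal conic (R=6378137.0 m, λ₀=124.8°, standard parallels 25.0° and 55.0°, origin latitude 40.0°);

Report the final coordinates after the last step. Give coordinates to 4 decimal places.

E=1840520.6903 m, N=735594.6124 m

start: φ=44.468962°, λ=149.038700°, h=0.000 m
→ lcc (R=6378137.0, λ₀=124.8°): E=1840520.6903, N=735594.6124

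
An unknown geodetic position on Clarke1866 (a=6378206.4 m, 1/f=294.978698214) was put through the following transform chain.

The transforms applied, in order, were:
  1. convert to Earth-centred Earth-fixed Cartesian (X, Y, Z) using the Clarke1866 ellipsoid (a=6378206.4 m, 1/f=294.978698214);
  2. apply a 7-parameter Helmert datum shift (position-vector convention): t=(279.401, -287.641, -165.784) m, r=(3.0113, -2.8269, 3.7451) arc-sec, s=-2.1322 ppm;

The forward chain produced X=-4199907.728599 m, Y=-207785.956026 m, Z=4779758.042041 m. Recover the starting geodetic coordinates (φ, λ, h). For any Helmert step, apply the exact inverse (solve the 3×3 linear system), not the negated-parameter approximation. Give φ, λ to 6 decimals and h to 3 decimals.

φ=48.852844°, λ=-177.173710°, h=521.205 m

start: X=-4199907.7286, Y=-207785.9560, Z=4779758.0420 m
→ Helmert⁻¹: X=-4200134.3393, Y=-207352.7126, Z=4779994.6087
→ geod (Bowring, a=6378206.400): φ=48.85284400°, λ=-177.17371000°, h=521.2050 m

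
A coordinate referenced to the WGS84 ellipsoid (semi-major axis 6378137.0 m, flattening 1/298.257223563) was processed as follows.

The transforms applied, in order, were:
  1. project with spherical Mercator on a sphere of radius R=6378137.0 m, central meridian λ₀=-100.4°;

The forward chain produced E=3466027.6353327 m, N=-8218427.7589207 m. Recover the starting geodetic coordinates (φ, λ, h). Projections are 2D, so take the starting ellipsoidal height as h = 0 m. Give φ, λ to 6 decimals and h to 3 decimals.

start: E=3466027.6353, N=-8218427.7589 m
→ merc⁻¹: φ=-59.17555300°, λ=-69.26414400°

φ=-59.175553°, λ=-69.264144°, h=0.000 m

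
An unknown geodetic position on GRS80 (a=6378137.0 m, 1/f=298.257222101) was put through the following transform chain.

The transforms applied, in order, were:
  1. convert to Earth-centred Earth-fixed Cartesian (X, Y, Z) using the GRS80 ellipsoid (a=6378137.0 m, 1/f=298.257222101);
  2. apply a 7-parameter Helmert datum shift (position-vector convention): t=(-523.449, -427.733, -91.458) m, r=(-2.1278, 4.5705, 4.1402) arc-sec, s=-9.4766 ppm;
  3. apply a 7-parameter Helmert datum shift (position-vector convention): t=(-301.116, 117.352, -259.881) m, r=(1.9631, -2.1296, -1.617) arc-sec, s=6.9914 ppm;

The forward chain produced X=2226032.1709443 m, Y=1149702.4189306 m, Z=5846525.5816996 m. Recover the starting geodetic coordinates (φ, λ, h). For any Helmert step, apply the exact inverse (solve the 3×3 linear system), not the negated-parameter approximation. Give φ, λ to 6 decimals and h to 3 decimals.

start: X=2226032.1709, Y=1149702.4189, Z=5846525.5817 m
→ Helmert⁻¹: X=2226369.0742, Y=1149650.1286, Z=5846710.6578
→ Helmert⁻¹: X=2226807.1511, Y=1149983.7475, Z=5846918.7297
→ geod (Bowring, a=6378137.000): φ=66.93713200°, λ=27.31306000°, h=1356.8360 m

φ=66.937132°, λ=27.313060°, h=1356.836 m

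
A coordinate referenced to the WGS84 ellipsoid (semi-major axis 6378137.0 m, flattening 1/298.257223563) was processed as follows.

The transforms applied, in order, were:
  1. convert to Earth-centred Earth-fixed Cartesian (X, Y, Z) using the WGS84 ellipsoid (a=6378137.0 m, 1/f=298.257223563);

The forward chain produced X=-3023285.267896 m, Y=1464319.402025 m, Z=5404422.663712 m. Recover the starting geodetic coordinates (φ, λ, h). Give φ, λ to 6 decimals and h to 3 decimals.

φ=58.308338°, λ=154.156908°, h=663.407 m

start: X=-3023285.2679, Y=1464319.4020, Z=5404422.6637 m
→ geod (Bowring, a=6378137.000): φ=58.30833800°, λ=154.15690800°, h=663.4070 m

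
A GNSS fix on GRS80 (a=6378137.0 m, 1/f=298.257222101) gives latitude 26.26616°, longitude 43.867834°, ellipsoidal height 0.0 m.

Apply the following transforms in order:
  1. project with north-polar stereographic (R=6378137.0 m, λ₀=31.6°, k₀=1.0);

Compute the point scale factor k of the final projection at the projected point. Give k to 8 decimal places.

start: φ=26.266160°, λ=43.867834°, h=0.000 m
→ into stereo (λ₀=31.6°): φ=26.26616000°, λ−λ₀=12.26783400°
scale k = 1.38644179

1.38644179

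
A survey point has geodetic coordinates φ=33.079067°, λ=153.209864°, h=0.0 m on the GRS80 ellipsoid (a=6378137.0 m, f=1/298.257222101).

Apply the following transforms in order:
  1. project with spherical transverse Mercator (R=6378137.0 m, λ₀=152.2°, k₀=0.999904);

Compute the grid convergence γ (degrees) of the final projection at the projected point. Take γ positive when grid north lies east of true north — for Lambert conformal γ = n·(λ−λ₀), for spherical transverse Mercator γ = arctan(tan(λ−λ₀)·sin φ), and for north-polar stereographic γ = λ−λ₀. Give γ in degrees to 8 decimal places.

start: φ=33.079067°, λ=153.209864°, h=0.000 m
→ into tm (λ₀=152.2°): φ=33.07906700°, λ−λ₀=1.00986400°
convergence γ = 0.55121967°

0.55121967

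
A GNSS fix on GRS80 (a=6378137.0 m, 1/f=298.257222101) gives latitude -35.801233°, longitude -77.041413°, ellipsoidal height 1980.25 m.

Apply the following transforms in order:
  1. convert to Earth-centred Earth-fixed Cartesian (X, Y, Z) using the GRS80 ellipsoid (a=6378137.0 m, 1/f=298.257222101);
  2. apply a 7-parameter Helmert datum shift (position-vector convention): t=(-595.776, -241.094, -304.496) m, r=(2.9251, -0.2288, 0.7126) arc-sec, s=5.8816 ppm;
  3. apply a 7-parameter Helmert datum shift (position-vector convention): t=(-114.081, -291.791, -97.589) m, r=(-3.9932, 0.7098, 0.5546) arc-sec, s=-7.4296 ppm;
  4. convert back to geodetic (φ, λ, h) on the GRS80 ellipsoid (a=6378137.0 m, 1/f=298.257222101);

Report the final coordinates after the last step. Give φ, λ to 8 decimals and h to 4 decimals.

φ=-35.80201321°, λ=-77.05017387°, h=2497.6383 m

start: φ=-35.801233°, λ=-77.041413°, h=1980.250 m
→ ECEF (a=6378137.000, f=1/298.257222101): X=1161718.5295, Y=-5048601.4346, Z=-3711485.0590
→ Helmert 7p (PV): X=1161151.1452, Y=-5048815.5750, Z=-3711881.6919
→ Helmert 7p (PV): X=1161029.2391, Y=-5049138.5932, Z=-3711857.9566
→ geod (Bowring, a=6378137.000): φ=-35.80201321°, λ=-77.05017387°, h=2497.6383 m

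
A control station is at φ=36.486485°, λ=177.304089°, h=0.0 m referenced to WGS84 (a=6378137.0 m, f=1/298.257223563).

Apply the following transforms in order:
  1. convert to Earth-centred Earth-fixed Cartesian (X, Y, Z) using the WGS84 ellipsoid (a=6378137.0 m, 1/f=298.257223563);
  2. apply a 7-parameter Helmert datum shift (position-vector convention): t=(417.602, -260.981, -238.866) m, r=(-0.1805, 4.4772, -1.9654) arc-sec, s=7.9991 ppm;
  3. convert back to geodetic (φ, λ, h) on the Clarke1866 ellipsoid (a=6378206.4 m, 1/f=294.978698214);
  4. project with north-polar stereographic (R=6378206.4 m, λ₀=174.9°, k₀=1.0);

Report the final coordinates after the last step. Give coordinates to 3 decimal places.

start: φ=36.486485°, λ=177.304089°, h=0.000 m
→ ECEF (a=6378137.000, f=1/298.257223563): X=-5128401.6483, Y=241482.4735, Z=3771728.8705
→ Helmert 7p (PV): X=-5127940.8978, Y=241275.5913, Z=3771631.2820
→ geod (Bowring, a=6378206.400): φ=36.49034464°, λ=177.30615356°, h=-421.3276 m
→ stereo (R=6378206.4, λ₀=174.9°): E=269997.0013, N=-6425439.2049

E=269997.001 m, N=-6425439.205 m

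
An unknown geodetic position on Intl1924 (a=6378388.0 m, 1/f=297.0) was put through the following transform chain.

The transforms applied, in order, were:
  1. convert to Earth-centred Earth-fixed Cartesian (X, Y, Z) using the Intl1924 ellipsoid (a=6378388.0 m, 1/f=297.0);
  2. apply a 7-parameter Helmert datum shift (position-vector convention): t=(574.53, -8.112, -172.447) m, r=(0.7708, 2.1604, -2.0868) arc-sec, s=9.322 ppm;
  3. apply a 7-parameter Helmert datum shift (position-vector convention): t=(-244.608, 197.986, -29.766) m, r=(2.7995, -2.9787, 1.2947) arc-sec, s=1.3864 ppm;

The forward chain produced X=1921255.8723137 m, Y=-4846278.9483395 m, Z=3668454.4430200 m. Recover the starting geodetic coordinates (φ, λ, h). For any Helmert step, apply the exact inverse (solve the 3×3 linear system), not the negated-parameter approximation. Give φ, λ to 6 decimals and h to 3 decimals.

φ=35.317456°, λ=-68.378189°, h=3416.896 m

start: X=1921255.8723, Y=-4846278.9483, Z=3668454.4430 m
→ Helmert⁻¹: X=1921520.3734, Y=-4846432.4859, Z=3668517.1516
→ Helmert⁻¹: X=1920938.5419, Y=-4846346.0520, Z=3668693.6297
→ geod (Bowring, a=6378388.000): φ=35.31745600°, λ=-68.37818900°, h=3416.8960 m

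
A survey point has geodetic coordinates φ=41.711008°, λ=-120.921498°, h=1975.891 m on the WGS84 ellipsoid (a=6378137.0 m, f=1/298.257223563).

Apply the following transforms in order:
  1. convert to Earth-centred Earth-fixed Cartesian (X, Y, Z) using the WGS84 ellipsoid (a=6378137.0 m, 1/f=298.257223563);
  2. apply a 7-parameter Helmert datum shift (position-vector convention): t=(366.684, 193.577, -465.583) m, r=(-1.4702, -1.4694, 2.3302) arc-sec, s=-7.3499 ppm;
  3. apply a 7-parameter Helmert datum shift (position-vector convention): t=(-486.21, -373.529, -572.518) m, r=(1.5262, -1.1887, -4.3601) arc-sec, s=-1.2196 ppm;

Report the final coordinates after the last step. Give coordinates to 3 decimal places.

X=-2451264.942 m, Y=-4092079.309 m, Z=4221903.675 m

start: φ=41.711008°, λ=-120.921498°, h=1975.891 m
→ ECEF (a=6378137.000, f=1/298.257223563): X=-2451071.7361, Y=-4091957.3929, Z=4223010.6585
→ Helmert 7p (PV): X=-2450670.8938, Y=-4091731.3300, Z=4222525.7420
→ Helmert 7p (PV): X=-2451264.9417, Y=-4092079.3090, Z=4221903.6754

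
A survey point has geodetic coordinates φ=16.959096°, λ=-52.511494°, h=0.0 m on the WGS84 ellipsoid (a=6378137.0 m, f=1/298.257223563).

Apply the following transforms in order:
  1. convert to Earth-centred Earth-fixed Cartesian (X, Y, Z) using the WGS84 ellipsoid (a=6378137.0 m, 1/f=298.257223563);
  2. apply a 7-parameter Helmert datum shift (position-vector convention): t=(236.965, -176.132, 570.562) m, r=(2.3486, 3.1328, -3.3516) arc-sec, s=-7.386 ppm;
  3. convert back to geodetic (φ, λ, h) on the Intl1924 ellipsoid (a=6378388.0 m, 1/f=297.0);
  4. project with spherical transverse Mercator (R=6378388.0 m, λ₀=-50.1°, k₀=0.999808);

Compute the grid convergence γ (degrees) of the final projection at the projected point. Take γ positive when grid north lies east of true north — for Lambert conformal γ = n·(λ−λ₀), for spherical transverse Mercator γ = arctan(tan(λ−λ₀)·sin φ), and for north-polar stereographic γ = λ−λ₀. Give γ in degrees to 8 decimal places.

-0.70395520

start: φ=16.959096°, λ=-52.511494°, h=0.000 m
→ ECEF (a=6378137.000, f=1/298.257223563): X=3714001.7925, Y=-4842192.3610, Z=1848503.9299
→ Helmert 7p (PV): X=3714160.7209, Y=-4842414.1245, Z=1848949.2957
→ geod (Bowring, a=6378388.000): φ=16.96268586°, λ=-52.51157718°, h=147.5005 m
→ into tm (λ₀=-50.1°): φ=16.96268586°, λ−λ₀=-2.41157718°
convergence γ = -0.70395520°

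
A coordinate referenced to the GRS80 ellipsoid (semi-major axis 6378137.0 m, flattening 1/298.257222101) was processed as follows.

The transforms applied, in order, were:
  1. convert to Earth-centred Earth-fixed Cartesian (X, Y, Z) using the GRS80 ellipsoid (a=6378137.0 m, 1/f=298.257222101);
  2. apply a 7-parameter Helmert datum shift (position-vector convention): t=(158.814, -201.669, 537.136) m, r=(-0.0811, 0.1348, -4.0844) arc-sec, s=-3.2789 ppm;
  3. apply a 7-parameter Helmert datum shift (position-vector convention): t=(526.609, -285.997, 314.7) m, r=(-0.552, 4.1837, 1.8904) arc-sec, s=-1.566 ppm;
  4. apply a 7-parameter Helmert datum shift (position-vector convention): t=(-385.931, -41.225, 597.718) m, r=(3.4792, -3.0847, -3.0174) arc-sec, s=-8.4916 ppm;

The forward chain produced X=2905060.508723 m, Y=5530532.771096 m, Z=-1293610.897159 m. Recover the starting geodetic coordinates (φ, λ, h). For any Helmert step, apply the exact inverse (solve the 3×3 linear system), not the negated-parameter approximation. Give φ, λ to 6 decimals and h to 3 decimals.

start: X=2905060.5087, Y=5530532.7711, Z=-1293610.8972 m
→ Helmert⁻¹: X=2905370.8482, Y=5530641.6292, Z=-1294356.3440
→ Helmert⁻¹: X=2904925.7371, Y=5530913.1288, Z=-1294599.3487
→ Helmert⁻¹: X=2904667.7668, Y=5531190.9605, Z=-1295136.6583
→ geod (Bowring, a=6378137.000): φ=-11.78850300°, λ=62.29409200°, h=3073.4220 m

φ=-11.788503°, λ=62.294092°, h=3073.422 m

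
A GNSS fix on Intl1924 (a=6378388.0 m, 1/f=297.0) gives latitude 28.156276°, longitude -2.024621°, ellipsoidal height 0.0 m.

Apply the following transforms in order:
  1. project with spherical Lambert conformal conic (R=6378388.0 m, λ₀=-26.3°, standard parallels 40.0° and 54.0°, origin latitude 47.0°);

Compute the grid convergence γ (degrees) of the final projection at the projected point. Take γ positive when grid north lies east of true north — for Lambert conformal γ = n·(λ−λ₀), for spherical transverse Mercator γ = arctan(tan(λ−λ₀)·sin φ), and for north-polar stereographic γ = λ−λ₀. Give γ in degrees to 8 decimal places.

start: φ=28.156276°, λ=-2.024621°, h=0.000 m
→ into lcc (λ₀=-26.3°): φ=28.15627600°, λ−λ₀=24.27537900°
convergence γ = 17.79851612°

17.79851612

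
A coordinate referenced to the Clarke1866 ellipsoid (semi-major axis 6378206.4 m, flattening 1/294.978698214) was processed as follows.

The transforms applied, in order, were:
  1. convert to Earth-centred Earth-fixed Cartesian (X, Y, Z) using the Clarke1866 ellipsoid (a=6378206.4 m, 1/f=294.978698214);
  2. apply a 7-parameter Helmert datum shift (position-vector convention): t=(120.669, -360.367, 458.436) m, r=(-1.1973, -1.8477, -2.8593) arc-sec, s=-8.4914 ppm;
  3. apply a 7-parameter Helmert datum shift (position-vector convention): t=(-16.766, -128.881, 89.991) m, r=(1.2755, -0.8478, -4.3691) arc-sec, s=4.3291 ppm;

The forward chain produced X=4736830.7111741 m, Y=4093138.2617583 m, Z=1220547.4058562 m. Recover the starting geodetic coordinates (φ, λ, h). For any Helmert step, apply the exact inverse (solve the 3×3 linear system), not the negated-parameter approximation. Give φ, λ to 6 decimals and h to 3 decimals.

start: X=4736830.7112, Y=4093138.2618, Z=1220547.4059 m
→ Helmert⁻¹: X=4736745.2817, Y=4093357.3031, Z=1220407.3497
→ Helmert⁻¹: X=4736619.0122, Y=4093811.0108, Z=1219940.6059
→ geod (Bowring, a=6378206.400): φ=11.09979100°, λ=40.83651800°, h=919.2460 m

φ=11.099791°, λ=40.836518°, h=919.246 m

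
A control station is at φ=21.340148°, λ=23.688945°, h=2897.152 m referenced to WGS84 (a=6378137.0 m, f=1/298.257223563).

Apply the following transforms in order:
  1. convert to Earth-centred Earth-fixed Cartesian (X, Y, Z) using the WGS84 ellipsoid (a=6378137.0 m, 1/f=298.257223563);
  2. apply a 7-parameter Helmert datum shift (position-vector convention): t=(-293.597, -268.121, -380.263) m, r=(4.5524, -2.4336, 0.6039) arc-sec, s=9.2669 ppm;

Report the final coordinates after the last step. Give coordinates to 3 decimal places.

start: φ=21.340148°, λ=23.688945°, h=2897.152 m
→ ECEF (a=6378137.000, f=1/298.257223563): X=5445140.0269, Y=2388996.3990, Z=2307568.5430
→ Helmert 7p (PV): X=5444862.6690, Y=2388715.4289, Z=2307326.6359

X=5444862.669 m, Y=2388715.429 m, Z=2307326.636 m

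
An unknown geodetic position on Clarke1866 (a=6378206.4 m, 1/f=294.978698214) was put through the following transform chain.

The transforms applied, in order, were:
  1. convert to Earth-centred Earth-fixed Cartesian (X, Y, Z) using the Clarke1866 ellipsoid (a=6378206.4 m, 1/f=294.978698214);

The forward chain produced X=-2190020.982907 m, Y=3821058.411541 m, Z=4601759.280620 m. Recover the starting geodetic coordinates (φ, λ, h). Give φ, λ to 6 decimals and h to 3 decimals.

start: X=-2190020.9829, Y=3821058.4115, Z=4601759.2806 m
→ geod (Bowring, a=6378206.400): φ=46.45115200°, λ=119.81896800°, h=2790.0320 m

φ=46.451152°, λ=119.818968°, h=2790.032 m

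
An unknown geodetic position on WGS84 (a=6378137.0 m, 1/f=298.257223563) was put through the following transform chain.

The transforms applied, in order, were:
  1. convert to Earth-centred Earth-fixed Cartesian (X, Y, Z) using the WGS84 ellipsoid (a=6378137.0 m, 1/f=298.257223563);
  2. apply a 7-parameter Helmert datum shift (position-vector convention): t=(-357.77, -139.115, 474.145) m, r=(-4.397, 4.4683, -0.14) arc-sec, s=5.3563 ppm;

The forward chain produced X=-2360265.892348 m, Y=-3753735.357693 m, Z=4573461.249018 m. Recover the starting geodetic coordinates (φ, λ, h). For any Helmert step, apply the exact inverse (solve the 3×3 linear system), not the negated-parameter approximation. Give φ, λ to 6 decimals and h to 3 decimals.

φ=46.075849°, λ=-122.158192°, h=2403.908 m

start: X=-2360265.8923, Y=-3753735.3577, Z=4573461.2490 m
→ Helmert⁻¹: X=-2359991.9952, Y=-3753675.2195, Z=4572831.4675
→ geod (Bowring, a=6378137.000): φ=46.07584900°, λ=-122.15819200°, h=2403.9080 m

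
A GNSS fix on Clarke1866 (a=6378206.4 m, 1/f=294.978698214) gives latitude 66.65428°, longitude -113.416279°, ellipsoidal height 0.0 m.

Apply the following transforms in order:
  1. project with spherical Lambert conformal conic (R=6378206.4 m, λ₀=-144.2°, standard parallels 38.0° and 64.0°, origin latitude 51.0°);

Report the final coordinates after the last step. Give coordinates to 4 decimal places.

E=1336562.5692 m, N=2004357.3978 m

start: φ=66.654280°, λ=-113.416279°, h=0.000 m
→ lcc (R=6378206.4, λ₀=-144.2°): E=1336562.5692, N=2004357.3978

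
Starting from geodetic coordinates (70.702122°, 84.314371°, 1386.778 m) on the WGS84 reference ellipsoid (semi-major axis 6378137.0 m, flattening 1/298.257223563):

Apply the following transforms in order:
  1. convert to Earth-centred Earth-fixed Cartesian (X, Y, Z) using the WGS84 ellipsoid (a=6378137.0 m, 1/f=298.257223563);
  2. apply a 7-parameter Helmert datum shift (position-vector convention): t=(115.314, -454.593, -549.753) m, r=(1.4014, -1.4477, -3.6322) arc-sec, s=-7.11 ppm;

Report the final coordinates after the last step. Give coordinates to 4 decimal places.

X=209603.9814 m, Y=2103697.5208 m, Z=5998112.0881 m

start: φ=70.702122°, λ=84.314371°, h=1386.778 m
→ ECEF (a=6378137.000, f=1/298.257223563): X=209495.2057, Y=2104211.5197, Z=5998688.7251
→ Helmert 7p (PV): X=209603.9814, Y=2103697.5208, Z=5998112.0881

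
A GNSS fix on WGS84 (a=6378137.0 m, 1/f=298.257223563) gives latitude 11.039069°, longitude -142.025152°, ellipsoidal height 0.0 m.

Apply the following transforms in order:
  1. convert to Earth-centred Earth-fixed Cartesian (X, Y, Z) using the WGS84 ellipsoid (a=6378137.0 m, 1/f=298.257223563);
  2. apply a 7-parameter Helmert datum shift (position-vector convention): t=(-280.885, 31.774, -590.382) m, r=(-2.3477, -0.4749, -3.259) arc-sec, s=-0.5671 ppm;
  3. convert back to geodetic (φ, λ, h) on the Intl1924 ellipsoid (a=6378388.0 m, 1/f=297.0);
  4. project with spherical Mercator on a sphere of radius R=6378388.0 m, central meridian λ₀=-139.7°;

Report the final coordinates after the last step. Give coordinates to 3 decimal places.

E=-259160.126 m, N=1236021.535 m

start: φ=11.039069°, λ=-142.025152°, h=0.000 m
→ ECEF (a=6378137.000, f=1/298.257223563): X=-4935340.0735, Y=-3852422.4436, Z=1213248.0876
→ Helmert 7p (PV): X=-4935681.8216, Y=-3852296.6970, Z=1212689.5027
→ geod (Bowring, a=6378388.000): φ=11.03408966°, λ=-142.02798341°, h=-166.1196 m
→ merc (R=6378388.0, λ₀=-139.7°): E=-259160.1261, N=1236021.5354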